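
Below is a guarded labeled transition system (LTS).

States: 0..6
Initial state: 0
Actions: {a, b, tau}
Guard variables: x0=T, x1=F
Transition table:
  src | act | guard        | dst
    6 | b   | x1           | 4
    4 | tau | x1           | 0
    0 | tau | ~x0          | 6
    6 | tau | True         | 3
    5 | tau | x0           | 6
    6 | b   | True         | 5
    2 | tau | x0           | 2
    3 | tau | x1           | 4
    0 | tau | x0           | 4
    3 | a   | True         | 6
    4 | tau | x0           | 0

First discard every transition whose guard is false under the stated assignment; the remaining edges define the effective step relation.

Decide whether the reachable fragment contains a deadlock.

Answer: DEADLOCK-FREE

Trace:
Reach set: {0,4}
  0: tau→4  [1 out]
  4: tau→0  [1 out]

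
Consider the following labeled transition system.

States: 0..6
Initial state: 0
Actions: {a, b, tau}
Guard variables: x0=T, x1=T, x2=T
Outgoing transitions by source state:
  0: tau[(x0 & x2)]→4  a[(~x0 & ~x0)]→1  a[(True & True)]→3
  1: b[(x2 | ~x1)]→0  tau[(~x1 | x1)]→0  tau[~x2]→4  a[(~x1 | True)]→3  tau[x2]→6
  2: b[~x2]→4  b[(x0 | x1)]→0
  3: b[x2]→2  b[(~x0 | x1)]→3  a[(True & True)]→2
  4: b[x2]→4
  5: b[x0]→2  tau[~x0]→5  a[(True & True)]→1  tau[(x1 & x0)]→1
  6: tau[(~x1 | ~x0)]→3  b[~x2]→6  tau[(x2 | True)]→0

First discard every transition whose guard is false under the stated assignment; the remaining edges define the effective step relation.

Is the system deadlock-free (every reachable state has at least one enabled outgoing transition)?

Answer: DEADLOCK-FREE

Trace:
Reach set: {0,2,3,4}
  0: a→3  tau→4  [deg 2]
  2: b→0  [deg 1]
  3: a→2  b→2  b→3  [deg 3]
  4: b→4  [deg 1]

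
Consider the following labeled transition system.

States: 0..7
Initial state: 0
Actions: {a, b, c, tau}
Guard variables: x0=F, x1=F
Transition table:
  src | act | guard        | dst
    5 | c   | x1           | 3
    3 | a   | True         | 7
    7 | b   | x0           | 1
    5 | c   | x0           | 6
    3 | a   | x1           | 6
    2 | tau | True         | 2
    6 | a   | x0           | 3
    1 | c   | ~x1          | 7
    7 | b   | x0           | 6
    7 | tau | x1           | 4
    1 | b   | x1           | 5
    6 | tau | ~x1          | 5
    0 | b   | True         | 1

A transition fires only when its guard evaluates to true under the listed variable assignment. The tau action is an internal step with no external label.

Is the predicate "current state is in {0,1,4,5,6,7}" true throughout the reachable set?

Answer: INVARIANT HOLDS

Trace:
Allowed set {0,1,4,5,6,7}
Reachable = {0,1,7}
  0: safe
  1: safe
  7: safe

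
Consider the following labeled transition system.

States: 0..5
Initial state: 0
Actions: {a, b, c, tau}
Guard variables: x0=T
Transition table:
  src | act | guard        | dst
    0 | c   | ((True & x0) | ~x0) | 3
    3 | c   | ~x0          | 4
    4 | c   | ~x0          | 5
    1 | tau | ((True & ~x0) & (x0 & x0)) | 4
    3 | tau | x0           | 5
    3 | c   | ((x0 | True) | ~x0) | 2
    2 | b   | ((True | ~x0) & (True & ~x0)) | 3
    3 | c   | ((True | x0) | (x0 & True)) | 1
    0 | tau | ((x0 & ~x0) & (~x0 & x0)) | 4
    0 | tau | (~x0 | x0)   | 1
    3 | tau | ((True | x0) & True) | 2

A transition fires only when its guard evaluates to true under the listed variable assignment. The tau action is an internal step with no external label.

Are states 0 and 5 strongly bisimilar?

Answer: NOT BISIMILAR

Analysis:
Bisimulation quotient by refinement:
  P[0] = {{0,1,2,3,4,5}}
  P[1] = {{0,3},{1,2,4,5}}
  P[2] = {{0},{1,2,4,5},{3}}
Fixed point at round 3; 3 class(es).
[0]={0}  [5]={1,2,4,5}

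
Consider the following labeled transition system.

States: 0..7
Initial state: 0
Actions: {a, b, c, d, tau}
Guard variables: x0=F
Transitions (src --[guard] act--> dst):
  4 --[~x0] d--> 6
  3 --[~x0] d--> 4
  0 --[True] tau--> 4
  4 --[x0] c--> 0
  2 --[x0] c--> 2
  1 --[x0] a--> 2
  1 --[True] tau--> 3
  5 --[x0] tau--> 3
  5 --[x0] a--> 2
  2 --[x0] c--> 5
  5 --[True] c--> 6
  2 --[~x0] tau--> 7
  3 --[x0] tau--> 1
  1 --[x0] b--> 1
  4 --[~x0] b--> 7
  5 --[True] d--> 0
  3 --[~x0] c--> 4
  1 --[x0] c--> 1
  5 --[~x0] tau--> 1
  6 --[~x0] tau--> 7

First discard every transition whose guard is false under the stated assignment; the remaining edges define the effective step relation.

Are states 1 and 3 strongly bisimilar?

Compute ~ classes (split until stable):
  round 0: {{0,1,2,3,4,5,6,7}}
  round 1: {{0,1,2,6},{3},{4},{5},{7}}
  round 2: {{0},{1},{2,6},{3},{4},{5},{7}}
Fixed point at round 3; 7 class(es).
1∈{1}, 3∈{3}

Answer: NOT BISIMILAR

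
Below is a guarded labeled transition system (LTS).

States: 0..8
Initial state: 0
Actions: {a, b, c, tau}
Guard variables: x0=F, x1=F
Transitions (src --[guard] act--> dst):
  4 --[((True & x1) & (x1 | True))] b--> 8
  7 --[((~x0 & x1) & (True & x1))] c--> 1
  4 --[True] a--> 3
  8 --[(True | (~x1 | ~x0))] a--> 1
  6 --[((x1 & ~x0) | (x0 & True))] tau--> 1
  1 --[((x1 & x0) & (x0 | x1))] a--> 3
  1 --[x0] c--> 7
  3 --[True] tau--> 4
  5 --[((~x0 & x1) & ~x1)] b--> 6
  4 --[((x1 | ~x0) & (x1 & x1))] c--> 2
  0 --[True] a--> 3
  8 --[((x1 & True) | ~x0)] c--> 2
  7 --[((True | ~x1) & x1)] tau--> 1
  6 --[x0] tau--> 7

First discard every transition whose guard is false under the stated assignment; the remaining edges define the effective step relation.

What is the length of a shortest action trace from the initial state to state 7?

Answer: UNREACHABLE

Trace:
Layered search for 7:
  Layer 0: {0}
  Layer 1: {3}
  Layer 2: {4}
7 never appears.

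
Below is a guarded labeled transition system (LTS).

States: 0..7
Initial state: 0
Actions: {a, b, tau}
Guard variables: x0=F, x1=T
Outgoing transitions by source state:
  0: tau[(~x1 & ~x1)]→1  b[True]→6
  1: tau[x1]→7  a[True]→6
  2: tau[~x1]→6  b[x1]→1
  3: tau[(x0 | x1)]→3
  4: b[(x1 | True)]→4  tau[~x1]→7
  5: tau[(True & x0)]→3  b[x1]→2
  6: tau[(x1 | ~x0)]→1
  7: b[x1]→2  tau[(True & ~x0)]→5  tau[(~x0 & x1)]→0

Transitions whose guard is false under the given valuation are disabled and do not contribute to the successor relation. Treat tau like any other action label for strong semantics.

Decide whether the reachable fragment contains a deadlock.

Answer: DEADLOCK-FREE

Trace:
Reachable = {0,1,2,5,6,7}
  0: b→6  [1 out]
  1: a→6  tau→7  [2 out]
  2: b→1  [1 out]
  5: b→2  [1 out]
  6: tau→1  [1 out]
  7: b→2  tau→0  tau→5  [3 out]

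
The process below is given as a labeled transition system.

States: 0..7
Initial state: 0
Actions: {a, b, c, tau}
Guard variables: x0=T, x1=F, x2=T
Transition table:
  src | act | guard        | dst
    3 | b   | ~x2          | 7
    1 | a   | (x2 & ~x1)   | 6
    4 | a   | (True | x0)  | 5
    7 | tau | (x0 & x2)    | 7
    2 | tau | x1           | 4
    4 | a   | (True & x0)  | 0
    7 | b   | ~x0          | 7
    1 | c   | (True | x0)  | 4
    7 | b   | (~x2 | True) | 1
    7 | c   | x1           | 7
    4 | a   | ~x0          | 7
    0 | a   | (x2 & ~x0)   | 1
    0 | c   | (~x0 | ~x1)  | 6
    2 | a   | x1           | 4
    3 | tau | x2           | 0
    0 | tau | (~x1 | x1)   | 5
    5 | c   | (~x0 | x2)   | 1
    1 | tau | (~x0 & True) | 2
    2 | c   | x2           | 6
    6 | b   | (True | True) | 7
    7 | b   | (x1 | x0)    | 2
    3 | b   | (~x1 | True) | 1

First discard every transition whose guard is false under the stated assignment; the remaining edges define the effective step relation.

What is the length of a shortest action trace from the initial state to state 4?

Answer: 3

Working:
Breadth-first toward 4:
  L0 = {0}
  L1 = {5,6}
  L2 = {1,7}
  L3 = {2,4}
depth(4)=3, e.g. tau·c·c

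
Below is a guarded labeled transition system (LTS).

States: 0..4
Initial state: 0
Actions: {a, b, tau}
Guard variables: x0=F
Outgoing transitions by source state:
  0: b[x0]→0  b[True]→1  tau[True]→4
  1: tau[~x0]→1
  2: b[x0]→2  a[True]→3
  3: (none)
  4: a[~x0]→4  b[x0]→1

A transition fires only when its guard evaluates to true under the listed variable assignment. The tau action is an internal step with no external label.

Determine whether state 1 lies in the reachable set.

Answer: REACHABLE

Trace:
After dropping false guards: 5 live edges.
depth 0: {0}
depth 1: {1,4}  cumulative {0,1,4}
Reachable = {0,1,4}
trace reaching 1: b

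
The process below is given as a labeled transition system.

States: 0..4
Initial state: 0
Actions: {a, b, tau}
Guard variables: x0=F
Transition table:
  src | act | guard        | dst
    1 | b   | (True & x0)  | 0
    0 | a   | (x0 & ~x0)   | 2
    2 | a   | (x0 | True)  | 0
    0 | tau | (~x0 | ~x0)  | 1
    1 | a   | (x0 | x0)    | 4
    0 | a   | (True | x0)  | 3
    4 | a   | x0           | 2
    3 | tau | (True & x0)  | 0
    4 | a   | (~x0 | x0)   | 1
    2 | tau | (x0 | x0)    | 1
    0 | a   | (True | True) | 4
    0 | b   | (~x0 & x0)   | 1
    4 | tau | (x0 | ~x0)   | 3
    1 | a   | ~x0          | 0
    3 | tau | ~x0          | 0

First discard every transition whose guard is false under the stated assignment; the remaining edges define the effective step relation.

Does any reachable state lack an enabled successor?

Answer: DEADLOCK-FREE

Working:
R = {0,1,3,4}
  0: a→3  a→4  tau→1  [deg 3]
  1: a→0  [deg 1]
  3: tau→0  [deg 1]
  4: a→1  tau→3  [deg 2]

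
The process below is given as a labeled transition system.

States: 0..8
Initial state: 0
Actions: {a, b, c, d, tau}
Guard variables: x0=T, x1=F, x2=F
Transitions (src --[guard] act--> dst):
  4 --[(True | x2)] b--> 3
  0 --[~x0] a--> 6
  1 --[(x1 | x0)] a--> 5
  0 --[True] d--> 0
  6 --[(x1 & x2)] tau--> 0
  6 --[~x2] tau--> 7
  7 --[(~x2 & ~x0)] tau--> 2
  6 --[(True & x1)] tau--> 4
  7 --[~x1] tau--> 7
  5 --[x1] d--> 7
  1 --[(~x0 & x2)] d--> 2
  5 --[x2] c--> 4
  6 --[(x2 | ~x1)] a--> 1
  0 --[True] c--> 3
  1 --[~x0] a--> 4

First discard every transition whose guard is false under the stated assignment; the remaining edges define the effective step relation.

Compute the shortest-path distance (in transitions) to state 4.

Answer: UNREACHABLE

Trace:
Layered search for 4:
  Layer 0: {0}
  Layer 1: {3}
4 never appears.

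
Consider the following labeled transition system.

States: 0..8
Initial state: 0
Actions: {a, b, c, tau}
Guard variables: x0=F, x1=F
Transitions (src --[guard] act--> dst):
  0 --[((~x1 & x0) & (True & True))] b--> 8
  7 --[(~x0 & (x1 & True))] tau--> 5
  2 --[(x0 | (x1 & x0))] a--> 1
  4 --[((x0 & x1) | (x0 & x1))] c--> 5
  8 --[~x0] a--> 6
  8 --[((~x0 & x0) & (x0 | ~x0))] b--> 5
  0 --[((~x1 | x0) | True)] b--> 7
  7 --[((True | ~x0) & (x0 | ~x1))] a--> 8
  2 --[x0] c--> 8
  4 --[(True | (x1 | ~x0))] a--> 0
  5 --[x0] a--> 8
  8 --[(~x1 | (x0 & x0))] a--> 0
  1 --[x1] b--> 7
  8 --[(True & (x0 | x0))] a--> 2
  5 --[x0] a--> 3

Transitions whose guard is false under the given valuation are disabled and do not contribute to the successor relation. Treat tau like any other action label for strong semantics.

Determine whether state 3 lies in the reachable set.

Answer: UNREACHABLE

Analysis:
5 transition(s) survive guard evaluation.
Layer 0: {0}
Layer 1: {7}  now seen {0,7}
Layer 2: {8}  now seen {0,7,8}
Layer 3: {6}  now seen {0,6,7,8}
Reachable = {0,6,7,8}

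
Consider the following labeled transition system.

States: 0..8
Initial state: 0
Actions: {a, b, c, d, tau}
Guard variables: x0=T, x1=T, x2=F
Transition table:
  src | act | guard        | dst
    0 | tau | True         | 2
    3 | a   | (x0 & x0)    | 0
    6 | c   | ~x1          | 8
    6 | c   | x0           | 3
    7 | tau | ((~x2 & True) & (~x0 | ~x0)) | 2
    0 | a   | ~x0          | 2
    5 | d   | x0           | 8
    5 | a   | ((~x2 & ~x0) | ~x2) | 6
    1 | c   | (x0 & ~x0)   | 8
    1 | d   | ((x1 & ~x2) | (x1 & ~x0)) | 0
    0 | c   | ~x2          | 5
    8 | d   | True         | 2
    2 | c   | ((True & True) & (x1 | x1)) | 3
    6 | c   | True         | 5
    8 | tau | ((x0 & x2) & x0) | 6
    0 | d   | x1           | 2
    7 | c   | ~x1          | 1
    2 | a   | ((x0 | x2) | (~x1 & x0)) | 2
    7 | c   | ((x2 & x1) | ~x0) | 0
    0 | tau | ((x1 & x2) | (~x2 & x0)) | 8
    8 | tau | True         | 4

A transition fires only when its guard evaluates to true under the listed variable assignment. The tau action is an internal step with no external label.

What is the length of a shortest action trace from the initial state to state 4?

Answer: 2

Working:
BFS to 4:
  depth 0: {0}
  depth 1: {2,5,8}
  depth 2: {3,4,6}
depth(4)=2, e.g. tau·tau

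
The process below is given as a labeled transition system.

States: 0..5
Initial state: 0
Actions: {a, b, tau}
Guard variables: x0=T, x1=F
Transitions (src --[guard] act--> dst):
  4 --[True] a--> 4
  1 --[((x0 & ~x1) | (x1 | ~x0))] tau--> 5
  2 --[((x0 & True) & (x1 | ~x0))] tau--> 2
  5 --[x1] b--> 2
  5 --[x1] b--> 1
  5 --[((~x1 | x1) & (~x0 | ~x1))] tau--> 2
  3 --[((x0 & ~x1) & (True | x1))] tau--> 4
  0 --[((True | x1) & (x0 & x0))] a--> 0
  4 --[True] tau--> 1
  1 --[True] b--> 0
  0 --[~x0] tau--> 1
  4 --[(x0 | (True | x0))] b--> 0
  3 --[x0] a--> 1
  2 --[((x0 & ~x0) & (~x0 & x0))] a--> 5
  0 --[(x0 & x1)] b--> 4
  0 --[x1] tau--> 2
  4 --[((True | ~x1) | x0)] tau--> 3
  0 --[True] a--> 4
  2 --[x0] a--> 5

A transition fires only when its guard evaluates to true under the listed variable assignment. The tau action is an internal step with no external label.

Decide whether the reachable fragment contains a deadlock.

Reachable = {0,1,2,3,4,5}
  0: a→0  a→4  [2 exit(s)]
  1: b→0  tau→5  [2 exit(s)]
  2: a→5  [1 exit(s)]
  3: a→1  tau→4  [2 exit(s)]
  4: a→4  b→0  tau→1  tau→3  [4 exit(s)]
  5: tau→2  [1 exit(s)]

Answer: DEADLOCK-FREE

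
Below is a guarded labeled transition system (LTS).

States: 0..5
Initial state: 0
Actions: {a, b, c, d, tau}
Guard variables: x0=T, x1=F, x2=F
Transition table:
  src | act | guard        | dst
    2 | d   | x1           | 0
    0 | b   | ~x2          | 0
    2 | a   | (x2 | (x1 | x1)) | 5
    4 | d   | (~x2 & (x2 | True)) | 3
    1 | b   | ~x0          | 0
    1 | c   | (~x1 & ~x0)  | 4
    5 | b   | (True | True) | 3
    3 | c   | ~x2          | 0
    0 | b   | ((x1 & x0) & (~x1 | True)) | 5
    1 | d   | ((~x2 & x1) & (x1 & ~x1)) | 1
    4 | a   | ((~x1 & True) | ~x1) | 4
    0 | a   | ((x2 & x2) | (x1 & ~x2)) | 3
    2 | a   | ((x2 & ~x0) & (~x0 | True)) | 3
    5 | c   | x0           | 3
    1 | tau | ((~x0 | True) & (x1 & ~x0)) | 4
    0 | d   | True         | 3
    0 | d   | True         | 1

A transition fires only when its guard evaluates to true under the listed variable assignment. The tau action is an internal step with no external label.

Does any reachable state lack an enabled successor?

Answer: DEADLOCK at state 1

Working:
Reachable = {0,1,3}
  0: b→0  d→1  d→3  [3 out]
  1: ∅  [no exit]
  3: c→0  [1 out]
trace reaching 1: d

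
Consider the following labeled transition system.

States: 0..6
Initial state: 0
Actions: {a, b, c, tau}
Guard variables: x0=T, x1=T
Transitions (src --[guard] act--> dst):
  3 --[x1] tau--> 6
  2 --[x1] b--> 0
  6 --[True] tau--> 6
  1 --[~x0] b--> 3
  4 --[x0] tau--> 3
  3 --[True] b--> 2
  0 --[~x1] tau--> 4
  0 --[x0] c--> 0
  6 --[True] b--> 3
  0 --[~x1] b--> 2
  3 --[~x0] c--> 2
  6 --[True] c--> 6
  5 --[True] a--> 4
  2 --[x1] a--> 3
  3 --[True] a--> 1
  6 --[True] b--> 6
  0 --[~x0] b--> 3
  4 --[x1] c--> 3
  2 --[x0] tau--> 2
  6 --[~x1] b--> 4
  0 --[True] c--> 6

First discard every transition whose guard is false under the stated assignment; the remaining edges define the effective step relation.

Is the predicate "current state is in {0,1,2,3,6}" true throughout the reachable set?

Answer: INVARIANT HOLDS

Working:
Allowed set {0,1,2,3,6}
Reach set: {0,1,2,3,6}
  0: safe
  1: safe
  2: safe
  3: safe
  6: safe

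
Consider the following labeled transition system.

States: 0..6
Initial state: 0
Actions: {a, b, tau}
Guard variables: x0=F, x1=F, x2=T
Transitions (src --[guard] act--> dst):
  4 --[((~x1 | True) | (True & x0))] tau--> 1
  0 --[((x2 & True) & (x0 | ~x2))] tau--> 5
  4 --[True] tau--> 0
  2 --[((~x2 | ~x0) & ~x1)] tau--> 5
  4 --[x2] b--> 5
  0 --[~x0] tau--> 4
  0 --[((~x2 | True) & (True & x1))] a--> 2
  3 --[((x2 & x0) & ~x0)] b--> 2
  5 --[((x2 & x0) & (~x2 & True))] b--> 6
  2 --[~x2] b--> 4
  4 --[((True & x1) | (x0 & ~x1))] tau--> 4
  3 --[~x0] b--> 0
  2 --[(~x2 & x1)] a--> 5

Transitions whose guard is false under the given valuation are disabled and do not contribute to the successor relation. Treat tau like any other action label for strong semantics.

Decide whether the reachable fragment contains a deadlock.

Answer: DEADLOCK at state 1

Analysis:
Reachable = {0,1,4,5}
  0: tau→4  [1 out]
  1: ∅  [deadlock]
  4: b→5  tau→0  tau→1  [3 out]
  5: ∅  [deadlock]
Path to 1: tau·tau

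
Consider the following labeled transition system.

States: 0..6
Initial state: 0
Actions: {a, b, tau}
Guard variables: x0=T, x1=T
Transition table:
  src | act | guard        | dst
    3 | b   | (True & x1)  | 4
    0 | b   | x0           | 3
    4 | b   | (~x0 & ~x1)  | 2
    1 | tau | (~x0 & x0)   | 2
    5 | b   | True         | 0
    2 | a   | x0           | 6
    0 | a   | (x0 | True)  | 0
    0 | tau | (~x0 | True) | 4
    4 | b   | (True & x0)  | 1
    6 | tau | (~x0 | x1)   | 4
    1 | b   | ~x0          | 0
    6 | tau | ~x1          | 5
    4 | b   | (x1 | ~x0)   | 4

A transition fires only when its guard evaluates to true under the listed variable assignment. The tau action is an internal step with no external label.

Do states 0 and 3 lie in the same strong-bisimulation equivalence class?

Compute ~ classes (split until stable):
  π0 = {{0,1,2,3,4,5,6}}
  π1 = {{0},{1},{2},{3,4,5},{6}}
  π2 = {{0},{1},{2},{3},{4},{5},{6}}
Fixed point at round 3; 7 class(es).
class of 0: {0}; class of 3: {3}

Answer: NOT BISIMILAR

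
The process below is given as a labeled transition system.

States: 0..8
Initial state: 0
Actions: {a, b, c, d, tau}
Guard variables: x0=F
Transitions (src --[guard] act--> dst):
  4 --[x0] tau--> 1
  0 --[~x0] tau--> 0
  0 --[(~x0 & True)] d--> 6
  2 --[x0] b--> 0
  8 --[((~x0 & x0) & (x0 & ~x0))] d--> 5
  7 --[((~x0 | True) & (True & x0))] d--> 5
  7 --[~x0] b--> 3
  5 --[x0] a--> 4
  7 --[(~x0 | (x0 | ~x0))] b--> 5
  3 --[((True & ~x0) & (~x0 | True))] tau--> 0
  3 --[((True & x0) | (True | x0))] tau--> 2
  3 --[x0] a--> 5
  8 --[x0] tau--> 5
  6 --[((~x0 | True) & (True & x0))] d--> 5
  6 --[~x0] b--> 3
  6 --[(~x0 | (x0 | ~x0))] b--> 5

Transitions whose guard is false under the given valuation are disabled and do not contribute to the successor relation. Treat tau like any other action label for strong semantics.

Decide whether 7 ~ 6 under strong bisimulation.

Answer: BISIMILAR

Trace:
Refine partition for ~:
  π0 = {{0,1,2,3,4,5,6,7,8}}
  π1 = {{0},{1,2,4,5,8},{3},{6,7}}
4 equivalence class(es) (converged in 2)
7∈{6,7}, 6∈{6,7}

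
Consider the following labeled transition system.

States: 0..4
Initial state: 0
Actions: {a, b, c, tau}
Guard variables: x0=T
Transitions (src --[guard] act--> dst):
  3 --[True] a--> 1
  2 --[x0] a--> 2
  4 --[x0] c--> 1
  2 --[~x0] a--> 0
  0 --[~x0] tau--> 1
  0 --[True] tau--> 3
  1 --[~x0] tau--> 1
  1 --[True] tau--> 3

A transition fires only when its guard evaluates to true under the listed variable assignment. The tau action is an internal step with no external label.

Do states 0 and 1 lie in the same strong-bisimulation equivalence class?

Compute ~ classes (split until stable):
  round 0: {{0,1,2,3,4}}
  round 1: {{0,1},{2,3},{4}}
  round 2: {{0,1},{2},{3},{4}}
Fixed point at round 3; 4 class(es).
0∈{0,1}, 1∈{0,1}

Answer: BISIMILAR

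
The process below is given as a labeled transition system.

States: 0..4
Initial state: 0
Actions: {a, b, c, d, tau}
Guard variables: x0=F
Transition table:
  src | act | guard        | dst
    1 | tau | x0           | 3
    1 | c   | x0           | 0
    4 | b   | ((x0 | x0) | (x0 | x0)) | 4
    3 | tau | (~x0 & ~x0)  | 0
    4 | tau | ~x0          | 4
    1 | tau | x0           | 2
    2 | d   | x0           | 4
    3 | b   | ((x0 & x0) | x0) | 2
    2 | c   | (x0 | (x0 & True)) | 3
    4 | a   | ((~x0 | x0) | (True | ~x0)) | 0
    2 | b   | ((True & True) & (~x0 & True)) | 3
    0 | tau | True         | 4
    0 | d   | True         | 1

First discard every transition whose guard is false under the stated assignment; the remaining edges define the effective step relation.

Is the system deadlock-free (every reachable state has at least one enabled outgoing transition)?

Answer: DEADLOCK at state 1

Trace:
R = {0,1,4}
  0: d→1  tau→4  [2 exit(s)]
  1: ∅  [no exit]
  4: a→0  tau→4  [2 exit(s)]
trace reaching 1: d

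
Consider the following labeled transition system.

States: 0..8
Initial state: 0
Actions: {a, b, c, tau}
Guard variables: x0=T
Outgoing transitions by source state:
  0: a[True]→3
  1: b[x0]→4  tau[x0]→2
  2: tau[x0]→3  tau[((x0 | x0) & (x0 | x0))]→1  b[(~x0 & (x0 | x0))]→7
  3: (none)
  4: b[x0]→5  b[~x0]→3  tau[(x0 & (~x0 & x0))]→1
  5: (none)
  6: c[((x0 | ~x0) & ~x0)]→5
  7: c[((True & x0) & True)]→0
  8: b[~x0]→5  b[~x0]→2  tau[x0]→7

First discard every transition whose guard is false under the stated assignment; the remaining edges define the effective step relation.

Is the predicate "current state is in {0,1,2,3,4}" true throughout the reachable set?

Answer: INVARIANT HOLDS

Working:
Inv-set: {0,1,2,3,4}
Reachable = {0,3}
  0: ok
  3: ok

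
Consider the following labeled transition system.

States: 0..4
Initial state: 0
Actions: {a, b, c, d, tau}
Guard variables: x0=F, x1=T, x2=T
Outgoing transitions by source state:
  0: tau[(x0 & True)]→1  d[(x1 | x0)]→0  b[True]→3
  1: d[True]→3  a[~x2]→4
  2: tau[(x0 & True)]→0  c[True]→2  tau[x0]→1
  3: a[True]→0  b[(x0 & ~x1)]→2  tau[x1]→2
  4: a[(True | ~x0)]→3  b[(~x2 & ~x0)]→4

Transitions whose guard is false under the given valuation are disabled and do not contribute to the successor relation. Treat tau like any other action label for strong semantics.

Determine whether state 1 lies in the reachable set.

Answer: UNREACHABLE

Working:
Guard filter leaves 7 enabled edge(s).
depth 0: {0}
depth 1: {3}  total {0,3}
depth 2: {2}  total {0,2,3}
Reachable = {0,2,3}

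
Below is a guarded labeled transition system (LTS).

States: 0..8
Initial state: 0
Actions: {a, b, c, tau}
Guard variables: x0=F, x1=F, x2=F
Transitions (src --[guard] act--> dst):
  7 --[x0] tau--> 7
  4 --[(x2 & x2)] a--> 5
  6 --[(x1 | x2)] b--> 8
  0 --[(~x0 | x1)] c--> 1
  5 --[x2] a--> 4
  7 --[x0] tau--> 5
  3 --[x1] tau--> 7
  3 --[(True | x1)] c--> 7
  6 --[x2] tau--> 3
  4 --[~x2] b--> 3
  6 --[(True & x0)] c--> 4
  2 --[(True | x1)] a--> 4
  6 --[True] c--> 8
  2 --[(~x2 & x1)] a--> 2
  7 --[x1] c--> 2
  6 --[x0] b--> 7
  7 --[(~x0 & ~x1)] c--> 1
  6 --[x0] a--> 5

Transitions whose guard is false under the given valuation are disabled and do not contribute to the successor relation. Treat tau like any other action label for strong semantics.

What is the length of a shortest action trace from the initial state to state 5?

BFS to 5:
  L0 = {0}
  L1 = {1}
5 never appears.

Answer: UNREACHABLE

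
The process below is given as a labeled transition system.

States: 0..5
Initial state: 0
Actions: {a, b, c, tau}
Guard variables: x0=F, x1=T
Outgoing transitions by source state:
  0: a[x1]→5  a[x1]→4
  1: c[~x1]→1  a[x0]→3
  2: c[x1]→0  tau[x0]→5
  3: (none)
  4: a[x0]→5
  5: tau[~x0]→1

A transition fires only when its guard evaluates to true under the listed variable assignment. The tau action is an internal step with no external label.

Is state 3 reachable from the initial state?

After dropping false guards: 4 live edges.
Layer 0: {0}
Layer 1: {4,5}  now seen {0,4,5}
Layer 2: {1}  now seen {0,1,4,5}
R = {0,1,4,5}

Answer: UNREACHABLE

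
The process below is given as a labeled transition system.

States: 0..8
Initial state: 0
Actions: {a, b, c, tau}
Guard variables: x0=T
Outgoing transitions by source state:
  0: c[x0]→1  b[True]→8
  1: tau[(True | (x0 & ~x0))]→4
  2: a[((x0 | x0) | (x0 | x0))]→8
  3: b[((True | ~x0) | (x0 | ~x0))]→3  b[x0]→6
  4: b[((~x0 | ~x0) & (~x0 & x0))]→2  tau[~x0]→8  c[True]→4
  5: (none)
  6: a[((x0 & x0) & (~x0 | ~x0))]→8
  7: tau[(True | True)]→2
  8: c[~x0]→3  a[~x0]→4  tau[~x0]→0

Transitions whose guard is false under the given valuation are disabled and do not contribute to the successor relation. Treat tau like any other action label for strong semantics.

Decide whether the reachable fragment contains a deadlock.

Answer: DEADLOCK at state 8

Working:
Reach set: {0,1,4,8}
  0: b→8  c→1  [deg 2]
  1: tau→4  [deg 1]
  4: c→4  [deg 1]
  8: ∅  [no exit]
witness 8: b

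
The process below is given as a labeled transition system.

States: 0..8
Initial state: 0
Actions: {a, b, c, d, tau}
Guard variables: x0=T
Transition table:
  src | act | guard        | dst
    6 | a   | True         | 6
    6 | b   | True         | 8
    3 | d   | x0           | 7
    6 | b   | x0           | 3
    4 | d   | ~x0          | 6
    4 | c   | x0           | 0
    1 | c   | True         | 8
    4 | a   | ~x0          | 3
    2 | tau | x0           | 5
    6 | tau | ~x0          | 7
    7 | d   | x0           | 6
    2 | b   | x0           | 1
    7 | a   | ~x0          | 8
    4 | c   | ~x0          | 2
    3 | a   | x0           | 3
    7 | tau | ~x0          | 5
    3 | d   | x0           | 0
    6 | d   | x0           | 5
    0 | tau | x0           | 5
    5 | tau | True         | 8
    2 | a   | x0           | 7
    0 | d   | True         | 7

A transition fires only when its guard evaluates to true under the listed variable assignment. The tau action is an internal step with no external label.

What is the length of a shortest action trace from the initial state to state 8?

Breadth-first toward 8:
  L0 = {0}
  L1 = {5,7}
  L2 = {6,8}
8 enters at depth 2; path tau·tau

Answer: 2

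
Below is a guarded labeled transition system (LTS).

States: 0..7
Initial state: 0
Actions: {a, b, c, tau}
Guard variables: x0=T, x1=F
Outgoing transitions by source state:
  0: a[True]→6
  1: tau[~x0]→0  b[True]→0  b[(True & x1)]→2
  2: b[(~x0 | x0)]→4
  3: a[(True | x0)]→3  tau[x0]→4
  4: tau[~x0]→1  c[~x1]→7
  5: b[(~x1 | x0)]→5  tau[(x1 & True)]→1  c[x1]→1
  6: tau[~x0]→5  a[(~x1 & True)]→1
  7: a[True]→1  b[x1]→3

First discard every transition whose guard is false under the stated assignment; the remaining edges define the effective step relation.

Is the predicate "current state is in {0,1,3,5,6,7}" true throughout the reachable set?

Answer: INVARIANT HOLDS

Trace:
Safe = {0,1,3,5,6,7}
Reach set: {0,1,6}
  0: ok
  1: ok
  6: ok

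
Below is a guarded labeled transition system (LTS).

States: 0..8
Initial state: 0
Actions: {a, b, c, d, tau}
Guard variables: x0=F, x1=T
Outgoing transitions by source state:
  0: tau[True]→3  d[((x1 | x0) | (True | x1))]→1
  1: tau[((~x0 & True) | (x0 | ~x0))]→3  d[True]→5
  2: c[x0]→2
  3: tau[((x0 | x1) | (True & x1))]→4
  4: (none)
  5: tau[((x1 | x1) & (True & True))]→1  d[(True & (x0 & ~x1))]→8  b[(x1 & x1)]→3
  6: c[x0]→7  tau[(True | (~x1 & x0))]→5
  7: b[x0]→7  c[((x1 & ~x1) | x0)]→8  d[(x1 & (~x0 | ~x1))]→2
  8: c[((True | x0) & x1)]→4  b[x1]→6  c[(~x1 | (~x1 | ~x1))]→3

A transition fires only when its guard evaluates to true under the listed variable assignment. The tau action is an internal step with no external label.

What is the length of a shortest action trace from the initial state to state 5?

Layered search for 5:
  depth 0: {0}
  depth 1: {1,3}
  depth 2: {4,5}
5 enters at depth 2; path d·d

Answer: 2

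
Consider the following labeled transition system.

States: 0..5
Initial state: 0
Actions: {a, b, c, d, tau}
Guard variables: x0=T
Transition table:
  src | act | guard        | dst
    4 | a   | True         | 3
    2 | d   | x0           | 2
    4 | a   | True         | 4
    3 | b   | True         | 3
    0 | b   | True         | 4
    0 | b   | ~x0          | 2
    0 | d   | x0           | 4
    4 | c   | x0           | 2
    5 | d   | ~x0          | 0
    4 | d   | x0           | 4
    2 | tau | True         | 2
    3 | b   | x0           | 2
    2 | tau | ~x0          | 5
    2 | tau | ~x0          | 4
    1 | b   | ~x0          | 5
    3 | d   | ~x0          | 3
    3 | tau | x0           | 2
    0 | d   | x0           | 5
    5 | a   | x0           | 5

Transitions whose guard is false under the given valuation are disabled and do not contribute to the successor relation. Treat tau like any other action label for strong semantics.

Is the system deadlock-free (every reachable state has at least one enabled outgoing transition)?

Answer: DEADLOCK-FREE

Trace:
Reachable = {0,2,3,4,5}
  0: b→4  d→4  d→5  [deg 3]
  2: d→2  tau→2  [deg 2]
  3: b→2  b→3  tau→2  [deg 3]
  4: a→3  a→4  c→2  d→4  [deg 4]
  5: a→5  [deg 1]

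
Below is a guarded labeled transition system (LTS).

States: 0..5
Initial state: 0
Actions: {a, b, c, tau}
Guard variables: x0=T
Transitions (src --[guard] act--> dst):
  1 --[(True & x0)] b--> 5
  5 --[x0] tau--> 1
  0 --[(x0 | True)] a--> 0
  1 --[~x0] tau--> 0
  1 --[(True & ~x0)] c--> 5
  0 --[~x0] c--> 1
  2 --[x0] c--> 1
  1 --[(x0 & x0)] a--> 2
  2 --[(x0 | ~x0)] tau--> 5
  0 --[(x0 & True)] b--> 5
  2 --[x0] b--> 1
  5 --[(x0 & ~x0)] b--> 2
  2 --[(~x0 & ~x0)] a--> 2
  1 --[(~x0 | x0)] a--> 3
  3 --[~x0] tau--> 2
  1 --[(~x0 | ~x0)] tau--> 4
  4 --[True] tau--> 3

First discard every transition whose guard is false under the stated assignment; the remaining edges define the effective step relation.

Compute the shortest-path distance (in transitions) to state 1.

Answer: 2

Analysis:
BFS to 1:
  depth 0: {0}
  depth 1: {5}
  depth 2: {1}
1 enters at depth 2; path b·tau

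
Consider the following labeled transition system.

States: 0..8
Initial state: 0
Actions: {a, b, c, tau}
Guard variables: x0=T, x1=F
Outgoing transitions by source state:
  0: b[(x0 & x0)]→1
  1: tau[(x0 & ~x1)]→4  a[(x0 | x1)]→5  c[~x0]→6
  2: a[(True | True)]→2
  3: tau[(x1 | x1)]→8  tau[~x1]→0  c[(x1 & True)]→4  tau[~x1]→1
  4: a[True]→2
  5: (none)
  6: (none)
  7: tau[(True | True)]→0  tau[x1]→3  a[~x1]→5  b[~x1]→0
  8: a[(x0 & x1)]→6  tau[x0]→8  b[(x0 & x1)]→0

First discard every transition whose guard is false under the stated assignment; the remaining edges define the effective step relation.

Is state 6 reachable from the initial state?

Answer: UNREACHABLE

Trace:
After dropping false guards: 11 live edges.
L0 = {0}
L1 = {1}  cumulative {0,1}
L2 = {4,5}  cumulative {0,1,4,5}
L3 = {2}  cumulative {0,1,2,4,5}
R = {0,1,2,4,5}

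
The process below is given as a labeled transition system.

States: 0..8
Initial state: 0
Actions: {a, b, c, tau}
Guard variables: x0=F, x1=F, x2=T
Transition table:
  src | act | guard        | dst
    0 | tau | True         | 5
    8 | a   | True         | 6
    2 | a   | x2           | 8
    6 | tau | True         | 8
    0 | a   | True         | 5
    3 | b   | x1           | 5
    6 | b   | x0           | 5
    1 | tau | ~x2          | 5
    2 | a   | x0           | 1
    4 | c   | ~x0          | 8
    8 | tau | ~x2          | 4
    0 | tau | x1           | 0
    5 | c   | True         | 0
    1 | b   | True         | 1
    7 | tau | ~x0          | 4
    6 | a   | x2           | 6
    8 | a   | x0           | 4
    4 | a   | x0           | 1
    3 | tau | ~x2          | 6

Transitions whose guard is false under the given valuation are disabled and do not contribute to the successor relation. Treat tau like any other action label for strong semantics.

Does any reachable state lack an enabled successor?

Answer: DEADLOCK-FREE

Analysis:
R = {0,5}
  0: a→5  tau→5  [2 out]
  5: c→0  [1 out]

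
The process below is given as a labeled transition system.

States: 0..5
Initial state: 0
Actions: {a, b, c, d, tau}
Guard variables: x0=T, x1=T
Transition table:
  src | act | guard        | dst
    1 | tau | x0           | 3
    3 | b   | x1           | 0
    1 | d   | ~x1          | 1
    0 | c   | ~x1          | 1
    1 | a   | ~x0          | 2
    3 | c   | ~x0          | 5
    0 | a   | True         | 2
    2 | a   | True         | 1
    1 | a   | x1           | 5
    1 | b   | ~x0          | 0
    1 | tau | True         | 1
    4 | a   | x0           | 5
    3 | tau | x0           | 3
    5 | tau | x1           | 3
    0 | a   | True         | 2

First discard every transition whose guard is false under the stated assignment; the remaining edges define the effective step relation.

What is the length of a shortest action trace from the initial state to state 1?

Layered search for 1:
  depth 0: {0}
  depth 1: {2}
  depth 2: {1}
depth(1)=2, e.g. a·a

Answer: 2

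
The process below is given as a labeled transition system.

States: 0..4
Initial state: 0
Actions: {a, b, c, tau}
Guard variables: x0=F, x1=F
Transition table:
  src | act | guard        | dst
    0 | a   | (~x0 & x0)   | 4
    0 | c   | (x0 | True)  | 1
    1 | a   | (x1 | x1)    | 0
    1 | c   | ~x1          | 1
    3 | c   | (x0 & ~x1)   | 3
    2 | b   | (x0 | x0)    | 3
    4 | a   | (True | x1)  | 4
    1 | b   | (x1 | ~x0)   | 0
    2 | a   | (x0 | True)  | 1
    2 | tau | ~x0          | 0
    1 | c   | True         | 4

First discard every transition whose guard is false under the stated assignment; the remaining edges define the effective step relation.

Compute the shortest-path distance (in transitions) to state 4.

Answer: 2

Analysis:
BFS to 4:
  Layer 0: {0}
  Layer 1: {1}
  Layer 2: {4}
depth(4)=2, e.g. c·c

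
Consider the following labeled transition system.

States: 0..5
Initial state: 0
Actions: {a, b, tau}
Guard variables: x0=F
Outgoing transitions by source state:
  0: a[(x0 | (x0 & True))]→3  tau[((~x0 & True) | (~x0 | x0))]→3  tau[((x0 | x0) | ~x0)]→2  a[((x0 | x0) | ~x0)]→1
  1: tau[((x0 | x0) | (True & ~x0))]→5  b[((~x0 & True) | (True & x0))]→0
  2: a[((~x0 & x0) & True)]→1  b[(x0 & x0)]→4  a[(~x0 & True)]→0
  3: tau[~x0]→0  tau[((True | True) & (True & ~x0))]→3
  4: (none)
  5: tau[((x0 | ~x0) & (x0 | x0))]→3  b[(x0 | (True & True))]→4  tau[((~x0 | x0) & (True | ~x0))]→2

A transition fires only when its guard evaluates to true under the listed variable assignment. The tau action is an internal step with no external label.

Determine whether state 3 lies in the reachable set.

10 transition(s) survive guard evaluation.
Layer 0: {0}
Layer 1: {1,2,3}  total {0,1,2,3}
Layer 2: {5}  total {0,1,2,3,5}
Layer 3: {4}  total {0,1,2,3,4,5}
Reachable = {0,1,2,3,4,5}
witness 3: tau

Answer: REACHABLE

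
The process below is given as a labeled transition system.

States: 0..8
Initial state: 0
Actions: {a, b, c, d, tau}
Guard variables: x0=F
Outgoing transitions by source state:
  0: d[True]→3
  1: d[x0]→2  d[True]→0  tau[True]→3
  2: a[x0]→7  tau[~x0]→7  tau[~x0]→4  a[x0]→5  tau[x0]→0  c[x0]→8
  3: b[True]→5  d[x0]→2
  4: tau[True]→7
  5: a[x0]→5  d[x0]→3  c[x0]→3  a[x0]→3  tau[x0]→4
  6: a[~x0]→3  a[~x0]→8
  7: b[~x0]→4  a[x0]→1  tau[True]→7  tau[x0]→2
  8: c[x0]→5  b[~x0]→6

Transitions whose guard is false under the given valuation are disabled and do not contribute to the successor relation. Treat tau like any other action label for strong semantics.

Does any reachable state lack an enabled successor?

Answer: DEADLOCK at state 5

Trace:
R = {0,3,5}
  0: d→3  [1 out]
  3: b→5  [1 out]
  5: ∅  [STUCK]
trace reaching 5: d·b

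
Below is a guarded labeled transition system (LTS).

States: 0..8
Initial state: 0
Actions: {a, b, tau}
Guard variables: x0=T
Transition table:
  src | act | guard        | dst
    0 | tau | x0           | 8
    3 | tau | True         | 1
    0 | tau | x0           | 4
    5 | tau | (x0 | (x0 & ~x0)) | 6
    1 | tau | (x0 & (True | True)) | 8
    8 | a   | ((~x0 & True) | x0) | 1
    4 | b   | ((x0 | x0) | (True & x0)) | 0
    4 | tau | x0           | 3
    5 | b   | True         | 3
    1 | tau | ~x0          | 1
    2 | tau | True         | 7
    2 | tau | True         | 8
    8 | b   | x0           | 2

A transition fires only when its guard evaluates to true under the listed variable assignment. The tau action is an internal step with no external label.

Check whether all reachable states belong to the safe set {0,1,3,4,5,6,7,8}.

Allowed set {0,1,3,4,5,6,7,8}
Reach set: {0,1,2,3,4,7,8}
  0: ✓
  1: ✓
  2: VIOLATES
  3: ✓
  4: ✓
  7: ✓
  8: ✓
reach 2 via tau·b — violates

Answer: INVARIANT VIOLATED at state 2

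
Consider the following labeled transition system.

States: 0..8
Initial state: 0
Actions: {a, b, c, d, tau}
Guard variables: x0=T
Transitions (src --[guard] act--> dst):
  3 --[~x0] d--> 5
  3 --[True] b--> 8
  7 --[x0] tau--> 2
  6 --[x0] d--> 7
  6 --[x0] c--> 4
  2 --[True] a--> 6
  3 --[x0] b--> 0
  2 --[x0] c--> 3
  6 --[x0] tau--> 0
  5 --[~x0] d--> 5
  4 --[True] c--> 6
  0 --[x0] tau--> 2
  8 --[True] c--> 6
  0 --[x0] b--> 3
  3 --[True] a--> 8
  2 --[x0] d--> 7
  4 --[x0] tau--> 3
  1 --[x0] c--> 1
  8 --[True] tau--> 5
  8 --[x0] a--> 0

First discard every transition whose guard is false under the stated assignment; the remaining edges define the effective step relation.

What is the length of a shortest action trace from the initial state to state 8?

Layered search for 8:
  Layer 0: {0}
  Layer 1: {2,3}
  Layer 2: {6,7,8}
first hit 8 at d=2 via b·a

Answer: 2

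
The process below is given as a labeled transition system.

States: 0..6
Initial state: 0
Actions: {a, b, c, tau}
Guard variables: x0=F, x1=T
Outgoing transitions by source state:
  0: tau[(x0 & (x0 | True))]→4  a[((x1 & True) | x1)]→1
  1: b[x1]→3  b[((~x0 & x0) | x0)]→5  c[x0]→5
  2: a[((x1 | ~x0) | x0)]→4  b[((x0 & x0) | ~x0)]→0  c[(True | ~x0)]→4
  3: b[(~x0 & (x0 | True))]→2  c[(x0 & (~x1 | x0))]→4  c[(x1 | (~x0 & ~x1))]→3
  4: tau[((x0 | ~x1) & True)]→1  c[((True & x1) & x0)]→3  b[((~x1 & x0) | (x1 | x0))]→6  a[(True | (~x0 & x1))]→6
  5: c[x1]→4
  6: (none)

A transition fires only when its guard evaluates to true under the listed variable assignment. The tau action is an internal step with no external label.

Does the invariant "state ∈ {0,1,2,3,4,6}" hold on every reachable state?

Allowed set {0,1,2,3,4,6}
R = {0,1,2,3,4,6}
  0: safe
  1: safe
  2: safe
  3: safe
  4: safe
  6: safe

Answer: INVARIANT HOLDS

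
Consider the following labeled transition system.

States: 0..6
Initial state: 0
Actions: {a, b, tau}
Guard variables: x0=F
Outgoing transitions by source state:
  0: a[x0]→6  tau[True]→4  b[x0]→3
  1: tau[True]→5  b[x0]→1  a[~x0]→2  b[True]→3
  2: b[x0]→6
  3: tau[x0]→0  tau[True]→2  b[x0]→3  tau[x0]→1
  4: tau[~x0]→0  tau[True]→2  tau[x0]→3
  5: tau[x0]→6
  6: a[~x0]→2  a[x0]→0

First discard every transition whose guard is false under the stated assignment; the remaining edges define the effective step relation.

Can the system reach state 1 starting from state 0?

Answer: UNREACHABLE

Trace:
After dropping false guards: 8 live edges.
Layer 0: {0}
Layer 1: {4}  cumulative {0,4}
Layer 2: {2}  cumulative {0,2,4}
R = {0,2,4}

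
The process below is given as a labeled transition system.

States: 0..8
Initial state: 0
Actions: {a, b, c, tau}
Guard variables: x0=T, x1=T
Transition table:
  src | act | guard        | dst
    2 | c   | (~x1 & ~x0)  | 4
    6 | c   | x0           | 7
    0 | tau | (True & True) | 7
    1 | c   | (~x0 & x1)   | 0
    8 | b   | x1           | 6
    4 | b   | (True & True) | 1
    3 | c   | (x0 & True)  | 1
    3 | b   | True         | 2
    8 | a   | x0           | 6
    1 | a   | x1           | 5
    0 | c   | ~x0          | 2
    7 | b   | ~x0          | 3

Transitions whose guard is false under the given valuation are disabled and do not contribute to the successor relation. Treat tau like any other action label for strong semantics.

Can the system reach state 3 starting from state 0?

Answer: UNREACHABLE

Trace:
After dropping false guards: 8 live edges.
Layer 0: {0}
Layer 1: {7}  now seen {0,7}
Reachable = {0,7}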